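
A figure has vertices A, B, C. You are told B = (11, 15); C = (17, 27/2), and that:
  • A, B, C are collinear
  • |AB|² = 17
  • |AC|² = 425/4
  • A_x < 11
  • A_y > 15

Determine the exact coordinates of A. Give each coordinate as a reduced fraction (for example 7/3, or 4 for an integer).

A = (7, 16)

1. A_x = 7  [[A, B, C are collinear ⇒ 3/2x+6y-213/2=0] ∩ [|A−(11, 15)|²=17]]
2. A_y = 16  [[A, B, C are collinear ⇒ 3/2x+6y-213/2=0] ∩ [|A−(11, 15)|²=17]]
   so A = (7, 16)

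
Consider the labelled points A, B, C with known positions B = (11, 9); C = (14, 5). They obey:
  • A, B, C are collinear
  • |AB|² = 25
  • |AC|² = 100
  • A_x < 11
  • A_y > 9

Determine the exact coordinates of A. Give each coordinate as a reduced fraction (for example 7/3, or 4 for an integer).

1. A_x = 8  [[A, B, C are collinear ⇒ 4x+3y-71=0] ∩ [|A−(11, 9)|²=25]]
2. A_y = 13  [[A, B, C are collinear ⇒ 4x+3y-71=0] ∩ [|A−(11, 9)|²=25]]
   so A = (8, 13)

A = (8, 13)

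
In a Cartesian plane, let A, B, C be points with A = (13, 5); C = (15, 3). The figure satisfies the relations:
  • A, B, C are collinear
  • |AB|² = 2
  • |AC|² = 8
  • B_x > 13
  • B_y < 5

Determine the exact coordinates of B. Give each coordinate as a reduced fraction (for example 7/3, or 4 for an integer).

B = (14, 4)

1. B_x = 14  [[A, B, C are collinear ⇒ -2x-2y+36=0] ∩ [|B−(13, 5)|²=2]]
2. B_y = 4  [[A, B, C are collinear ⇒ -2x-2y+36=0] ∩ [|B−(13, 5)|²=2]]
   so B = (14, 4)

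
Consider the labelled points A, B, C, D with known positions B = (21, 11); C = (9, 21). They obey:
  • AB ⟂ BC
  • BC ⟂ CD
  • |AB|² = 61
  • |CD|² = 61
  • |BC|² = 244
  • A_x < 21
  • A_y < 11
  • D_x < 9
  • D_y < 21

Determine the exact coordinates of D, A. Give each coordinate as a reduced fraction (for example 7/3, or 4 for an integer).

1. D_x = 4  [[BC ⟂ CD ⇒ -12x+10y-102=0] ∩ [|D−(9, 21)|²=61]]
2. D_y = 15  [[BC ⟂ CD ⇒ -12x+10y-102=0] ∩ [|D−(9, 21)|²=61]]
   so D = (4, 15)
3. A_x = 16  [[AB ⟂ BC ⇒ 12x-10y-142=0] ∩ [|A−(21, 11)|²=61]]
4. A_y = 5  [[AB ⟂ BC ⇒ 12x-10y-142=0] ∩ [|A−(21, 11)|²=61]]
   so A = (16, 5)

D = (4, 15)
A = (16, 5)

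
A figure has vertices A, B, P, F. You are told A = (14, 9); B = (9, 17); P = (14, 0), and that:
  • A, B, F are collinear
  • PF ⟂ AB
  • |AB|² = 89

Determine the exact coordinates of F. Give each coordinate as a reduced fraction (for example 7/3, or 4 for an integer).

F = (1606/89, 225/89)

1. F_x = 1606/89  [[A, B, F are collinear ⇒ -8x-5y+157=0] ∩ [PF ⟂ AB ⇒ -5x+8y+70=0]]
2. F_y = 225/89  [[A, B, F are collinear ⇒ -8x-5y+157=0] ∩ [PF ⟂ AB ⇒ -5x+8y+70=0]]
   so F = (1606/89, 225/89)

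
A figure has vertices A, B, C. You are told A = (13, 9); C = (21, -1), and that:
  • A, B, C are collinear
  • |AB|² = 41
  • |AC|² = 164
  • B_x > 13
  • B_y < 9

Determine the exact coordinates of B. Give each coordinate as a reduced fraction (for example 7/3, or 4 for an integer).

1. B_x = 17  [[A, B, C are collinear ⇒ -10x-8y+202=0] ∩ [|B−(13, 9)|²=41]]
2. B_y = 4  [[A, B, C are collinear ⇒ -10x-8y+202=0] ∩ [|B−(13, 9)|²=41]]
   so B = (17, 4)

B = (17, 4)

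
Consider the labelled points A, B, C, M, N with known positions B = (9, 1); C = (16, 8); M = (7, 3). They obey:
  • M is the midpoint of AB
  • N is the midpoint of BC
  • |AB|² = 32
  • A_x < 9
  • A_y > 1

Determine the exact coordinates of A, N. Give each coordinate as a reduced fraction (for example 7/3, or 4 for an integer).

1. A_x = 5  [A = 2·M−B = 2·(7, 3)−(9, 1)]
2. A_y = 5  [A = 2·M−B = 2·(7, 3)−(9, 1)]
   so A = (5, 5)
3. N_x = 25/2  [2·N = B+C = (9, 1)+(16, 8)]
4. N_y = 9/2  [2·N = B+C = (9, 1)+(16, 8)]
   so N = (25/2, 9/2)

A = (5, 5)
N = (25/2, 9/2)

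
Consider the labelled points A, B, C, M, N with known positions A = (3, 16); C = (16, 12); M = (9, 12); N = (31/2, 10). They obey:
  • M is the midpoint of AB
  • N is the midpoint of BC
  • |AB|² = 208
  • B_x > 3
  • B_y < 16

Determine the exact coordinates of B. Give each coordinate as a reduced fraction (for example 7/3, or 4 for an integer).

B = (15, 8)

1. B_x = 15  [B = 2·M−A = 2·(9, 12)−(3, 16)]
2. B_y = 8  [B = 2·M−A = 2·(9, 12)−(3, 16)]
   so B = (15, 8)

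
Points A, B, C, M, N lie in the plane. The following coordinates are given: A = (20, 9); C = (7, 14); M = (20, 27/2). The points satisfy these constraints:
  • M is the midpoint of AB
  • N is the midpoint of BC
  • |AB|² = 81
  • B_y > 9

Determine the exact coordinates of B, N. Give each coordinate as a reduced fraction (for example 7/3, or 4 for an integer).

B = (20, 18)
N = (27/2, 16)

1. B_x = 20  [B = 2·M−A = 2·(20, 27/2)−(20, 9)]
2. B_y = 18  [B = 2·M−A = 2·(20, 27/2)−(20, 9)]
   so B = (20, 18)
3. N_x = 27/2  [2·N = B+C = (20, 18)+(7, 14)]
4. N_y = 16  [2·N = B+C = (20, 18)+(7, 14)]
   so N = (27/2, 16)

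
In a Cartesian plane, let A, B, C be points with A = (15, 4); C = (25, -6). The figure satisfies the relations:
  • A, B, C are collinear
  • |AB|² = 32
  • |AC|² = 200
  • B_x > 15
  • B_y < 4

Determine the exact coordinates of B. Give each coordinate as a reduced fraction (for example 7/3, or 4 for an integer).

B = (19, 0)

1. B_x = 19  [[A, B, C are collinear ⇒ -10x-10y+190=0] ∩ [|B−(15, 4)|²=32]]
2. B_y = 0  [[A, B, C are collinear ⇒ -10x-10y+190=0] ∩ [|B−(15, 4)|²=32]]
   so B = (19, 0)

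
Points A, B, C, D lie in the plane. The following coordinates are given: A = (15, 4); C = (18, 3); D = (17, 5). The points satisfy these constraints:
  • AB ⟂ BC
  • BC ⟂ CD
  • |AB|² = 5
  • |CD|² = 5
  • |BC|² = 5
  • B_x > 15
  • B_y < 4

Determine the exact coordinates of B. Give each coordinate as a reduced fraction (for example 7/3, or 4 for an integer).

1. B_x = 16  [[BC ⟂ CD ⇒ 1x-2y-12=0] ∩ [|B−(15, 4)|²=5]]
2. B_y = 2  [[BC ⟂ CD ⇒ 1x-2y-12=0] ∩ [|B−(15, 4)|²=5]]
   so B = (16, 2)

B = (16, 2)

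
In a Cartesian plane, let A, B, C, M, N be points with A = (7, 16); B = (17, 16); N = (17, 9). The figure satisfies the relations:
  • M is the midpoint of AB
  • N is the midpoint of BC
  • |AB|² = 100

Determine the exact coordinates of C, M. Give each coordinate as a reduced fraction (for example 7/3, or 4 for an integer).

1. M_x = 12  [2·M = A+B = (7, 16)+(17, 16)]
2. M_y = 16  [2·M = A+B = (7, 16)+(17, 16)]
   so M = (12, 16)
3. C_x = 17  [C = 2·N−B = 2·(17, 9)−(17, 16)]
4. C_y = 2  [C = 2·N−B = 2·(17, 9)−(17, 16)]
   so C = (17, 2)

C = (17, 2)
M = (12, 16)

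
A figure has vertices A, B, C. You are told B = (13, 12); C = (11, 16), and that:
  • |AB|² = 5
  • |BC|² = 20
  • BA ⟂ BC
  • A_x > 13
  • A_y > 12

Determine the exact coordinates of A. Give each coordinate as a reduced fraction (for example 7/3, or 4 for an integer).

A = (15, 13)

1. A_x = 15  [[BA ⟂ BC ⇒ -2x+4y-22=0] ∩ [|A−(13, 12)|²=5]]
2. A_y = 13  [[BA ⟂ BC ⇒ -2x+4y-22=0] ∩ [|A−(13, 12)|²=5]]
   so A = (15, 13)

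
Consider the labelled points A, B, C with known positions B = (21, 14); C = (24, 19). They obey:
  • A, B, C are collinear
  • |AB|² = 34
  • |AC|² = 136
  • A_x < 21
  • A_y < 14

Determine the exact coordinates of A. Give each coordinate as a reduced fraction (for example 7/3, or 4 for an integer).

1. A_x = 18  [[A, B, C are collinear ⇒ -5x+3y+63=0] ∩ [|A−(21, 14)|²=34]]
2. A_y = 9  [[A, B, C are collinear ⇒ -5x+3y+63=0] ∩ [|A−(21, 14)|²=34]]
   so A = (18, 9)

A = (18, 9)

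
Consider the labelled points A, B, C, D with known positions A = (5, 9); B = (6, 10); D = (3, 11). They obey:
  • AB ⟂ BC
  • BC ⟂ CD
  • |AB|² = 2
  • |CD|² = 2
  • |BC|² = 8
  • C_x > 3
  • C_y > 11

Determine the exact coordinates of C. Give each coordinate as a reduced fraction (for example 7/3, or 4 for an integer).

C = (4, 12)

1. C_x = 4  [[AB ⟂ BC ⇒ 1x+1y-16=0] ∩ [|C−(3, 11)|²=2]]
2. C_y = 12  [[AB ⟂ BC ⇒ 1x+1y-16=0] ∩ [|C−(3, 11)|²=2]]
   so C = (4, 12)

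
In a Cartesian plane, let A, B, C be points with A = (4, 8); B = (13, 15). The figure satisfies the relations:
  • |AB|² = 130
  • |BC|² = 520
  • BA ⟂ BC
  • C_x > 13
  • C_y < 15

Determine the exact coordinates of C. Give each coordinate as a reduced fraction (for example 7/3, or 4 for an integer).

1. C_x = 27  [[BA ⟂ BC ⇒ -9x-7y+222=0] ∩ [|C−(13, 15)|²=520]]
2. C_y = -3  [[BA ⟂ BC ⇒ -9x-7y+222=0] ∩ [|C−(13, 15)|²=520]]
   so C = (27, -3)

C = (27, -3)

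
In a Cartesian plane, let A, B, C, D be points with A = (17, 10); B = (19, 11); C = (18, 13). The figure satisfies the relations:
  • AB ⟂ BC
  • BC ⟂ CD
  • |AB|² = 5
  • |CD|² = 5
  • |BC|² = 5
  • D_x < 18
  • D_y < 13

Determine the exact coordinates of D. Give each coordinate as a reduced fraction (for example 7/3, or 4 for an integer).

D = (16, 12)

1. D_x = 16  [[BC ⟂ CD ⇒ -1x+2y-8=0] ∩ [|D−(18, 13)|²=5]]
2. D_y = 12  [[BC ⟂ CD ⇒ -1x+2y-8=0] ∩ [|D−(18, 13)|²=5]]
   so D = (16, 12)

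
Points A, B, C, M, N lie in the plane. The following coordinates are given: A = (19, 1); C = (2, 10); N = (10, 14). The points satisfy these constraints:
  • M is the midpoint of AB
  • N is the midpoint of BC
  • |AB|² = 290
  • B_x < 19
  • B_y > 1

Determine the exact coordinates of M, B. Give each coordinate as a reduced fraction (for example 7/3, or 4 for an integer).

1. B_x = 18  [B = 2·N−C = 2·(10, 14)−(2, 10)]
2. B_y = 18  [B = 2·N−C = 2·(10, 14)−(2, 10)]
   so B = (18, 18)
3. M_x = 37/2  [2·M = A+B = (19, 1)+(18, 18)]
4. M_y = 19/2  [2·M = A+B = (19, 1)+(18, 18)]
   so M = (37/2, 19/2)

M = (37/2, 19/2)
B = (18, 18)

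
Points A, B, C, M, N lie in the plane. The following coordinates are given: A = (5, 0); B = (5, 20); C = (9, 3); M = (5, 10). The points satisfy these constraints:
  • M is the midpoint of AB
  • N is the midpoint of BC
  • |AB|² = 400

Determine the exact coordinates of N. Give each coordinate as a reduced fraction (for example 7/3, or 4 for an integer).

N = (7, 23/2)

1. N_x = 7  [2·N = B+C = (5, 20)+(9, 3)]
2. N_y = 23/2  [2·N = B+C = (5, 20)+(9, 3)]
   so N = (7, 23/2)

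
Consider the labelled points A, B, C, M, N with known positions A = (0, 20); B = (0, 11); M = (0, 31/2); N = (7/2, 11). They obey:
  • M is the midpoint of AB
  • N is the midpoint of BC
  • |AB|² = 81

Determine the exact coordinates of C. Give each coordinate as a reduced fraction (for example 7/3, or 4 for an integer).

1. C_x = 7  [C = 2·N−B = 2·(7/2, 11)−(0, 11)]
2. C_y = 11  [C = 2·N−B = 2·(7/2, 11)−(0, 11)]
   so C = (7, 11)

C = (7, 11)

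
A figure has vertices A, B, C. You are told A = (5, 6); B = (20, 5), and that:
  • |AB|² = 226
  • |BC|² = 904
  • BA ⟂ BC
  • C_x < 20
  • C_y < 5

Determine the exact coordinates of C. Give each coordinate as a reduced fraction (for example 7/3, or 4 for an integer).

1. C_x = 18  [[BA ⟂ BC ⇒ -15x+1y+295=0] ∩ [|C−(20, 5)|²=904]]
2. C_y = -25  [[BA ⟂ BC ⇒ -15x+1y+295=0] ∩ [|C−(20, 5)|²=904]]
   so C = (18, -25)

C = (18, -25)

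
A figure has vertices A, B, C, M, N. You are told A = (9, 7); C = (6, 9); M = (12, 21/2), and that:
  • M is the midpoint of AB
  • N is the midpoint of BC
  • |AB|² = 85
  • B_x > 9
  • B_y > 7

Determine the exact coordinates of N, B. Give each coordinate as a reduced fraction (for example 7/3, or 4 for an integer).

1. B_x = 15  [B = 2·M−A = 2·(12, 21/2)−(9, 7)]
2. B_y = 14  [B = 2·M−A = 2·(12, 21/2)−(9, 7)]
   so B = (15, 14)
3. N_x = 21/2  [2·N = B+C = (15, 14)+(6, 9)]
4. N_y = 23/2  [2·N = B+C = (15, 14)+(6, 9)]
   so N = (21/2, 23/2)

N = (21/2, 23/2)
B = (15, 14)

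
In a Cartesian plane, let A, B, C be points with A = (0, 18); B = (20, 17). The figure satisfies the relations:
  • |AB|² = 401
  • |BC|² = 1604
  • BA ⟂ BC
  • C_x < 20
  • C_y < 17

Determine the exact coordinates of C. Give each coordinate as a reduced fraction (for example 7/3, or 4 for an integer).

C = (18, -23)

1. C_x = 18  [[BA ⟂ BC ⇒ -20x+1y+383=0] ∩ [|C−(20, 17)|²=1604]]
2. C_y = -23  [[BA ⟂ BC ⇒ -20x+1y+383=0] ∩ [|C−(20, 17)|²=1604]]
   so C = (18, -23)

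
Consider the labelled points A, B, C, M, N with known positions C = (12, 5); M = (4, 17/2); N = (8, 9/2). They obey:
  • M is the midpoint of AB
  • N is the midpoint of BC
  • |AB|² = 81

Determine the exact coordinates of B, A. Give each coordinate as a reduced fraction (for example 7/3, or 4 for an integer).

1. B_x = 4  [B = 2·N−C = 2·(8, 9/2)−(12, 5)]
2. B_y = 4  [B = 2·N−C = 2·(8, 9/2)−(12, 5)]
   so B = (4, 4)
3. A_x = 4  [A = 2·M−B = 2·(4, 17/2)−(4, 4)]
4. A_y = 13  [A = 2·M−B = 2·(4, 17/2)−(4, 4)]
   so A = (4, 13)

B = (4, 4)
A = (4, 13)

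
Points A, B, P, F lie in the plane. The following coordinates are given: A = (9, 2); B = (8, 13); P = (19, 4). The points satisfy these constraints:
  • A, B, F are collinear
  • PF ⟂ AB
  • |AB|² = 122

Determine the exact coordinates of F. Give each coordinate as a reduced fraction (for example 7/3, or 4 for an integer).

1. F_x = 543/61  [[A, B, F are collinear ⇒ -11x-1y+101=0] ∩ [PF ⟂ AB ⇒ -1x+11y-25=0]]
2. F_y = 188/61  [[A, B, F are collinear ⇒ -11x-1y+101=0] ∩ [PF ⟂ AB ⇒ -1x+11y-25=0]]
   so F = (543/61, 188/61)

F = (543/61, 188/61)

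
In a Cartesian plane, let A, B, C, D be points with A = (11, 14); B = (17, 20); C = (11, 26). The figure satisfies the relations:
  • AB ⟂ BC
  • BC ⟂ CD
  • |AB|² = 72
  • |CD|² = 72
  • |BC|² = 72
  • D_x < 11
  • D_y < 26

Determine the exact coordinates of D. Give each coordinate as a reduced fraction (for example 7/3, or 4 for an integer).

1. D_x = 5  [[BC ⟂ CD ⇒ -6x+6y-90=0] ∩ [|D−(11, 26)|²=72]]
2. D_y = 20  [[BC ⟂ CD ⇒ -6x+6y-90=0] ∩ [|D−(11, 26)|²=72]]
   so D = (5, 20)

D = (5, 20)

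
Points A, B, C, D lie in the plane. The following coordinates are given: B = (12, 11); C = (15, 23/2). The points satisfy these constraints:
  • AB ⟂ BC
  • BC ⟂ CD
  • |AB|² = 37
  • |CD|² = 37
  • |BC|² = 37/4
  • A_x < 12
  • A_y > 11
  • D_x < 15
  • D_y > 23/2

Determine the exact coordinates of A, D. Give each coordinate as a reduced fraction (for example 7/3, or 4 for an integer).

1. A_x = 11  [[AB ⟂ BC ⇒ -3x-1/2y+83/2=0] ∩ [|A−(12, 11)|²=37]]
2. A_y = 17  [[AB ⟂ BC ⇒ -3x-1/2y+83/2=0] ∩ [|A−(12, 11)|²=37]]
   so A = (11, 17)
3. D_x = 14  [[BC ⟂ CD ⇒ 3x+1/2y-203/4=0] ∩ [|D−(15, 23/2)|²=37]]
4. D_y = 35/2  [[BC ⟂ CD ⇒ 3x+1/2y-203/4=0] ∩ [|D−(15, 23/2)|²=37]]
   so D = (14, 35/2)

A = (11, 17)
D = (14, 35/2)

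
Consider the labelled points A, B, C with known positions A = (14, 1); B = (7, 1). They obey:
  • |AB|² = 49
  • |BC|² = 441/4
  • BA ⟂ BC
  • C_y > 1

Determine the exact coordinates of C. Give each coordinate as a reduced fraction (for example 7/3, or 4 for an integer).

C = (7, 23/2)

1. C_x = 7  [[BA ⟂ BC ⇒ 7x-49=0] ∩ [|C−(7, 1)|²=441/4]]
2. C_y = 23/2  [[BA ⟂ BC ⇒ 7x-49=0] ∩ [|C−(7, 1)|²=441/4]]
   so C = (7, 23/2)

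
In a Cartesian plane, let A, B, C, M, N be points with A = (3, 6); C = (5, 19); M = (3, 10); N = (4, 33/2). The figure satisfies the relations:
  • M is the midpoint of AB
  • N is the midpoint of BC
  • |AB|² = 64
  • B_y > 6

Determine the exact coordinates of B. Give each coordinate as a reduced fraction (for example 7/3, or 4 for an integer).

B = (3, 14)

1. B_x = 3  [B = 2·M−A = 2·(3, 10)−(3, 6)]
2. B_y = 14  [B = 2·M−A = 2·(3, 10)−(3, 6)]
   so B = (3, 14)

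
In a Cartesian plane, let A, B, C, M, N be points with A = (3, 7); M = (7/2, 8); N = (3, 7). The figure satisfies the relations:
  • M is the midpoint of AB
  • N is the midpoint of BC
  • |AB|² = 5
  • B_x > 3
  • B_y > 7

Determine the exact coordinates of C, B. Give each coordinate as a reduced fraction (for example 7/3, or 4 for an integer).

C = (2, 5)
B = (4, 9)

1. B_x = 4  [B = 2·M−A = 2·(7/2, 8)−(3, 7)]
2. B_y = 9  [B = 2·M−A = 2·(7/2, 8)−(3, 7)]
   so B = (4, 9)
3. C_x = 2  [C = 2·N−B = 2·(3, 7)−(4, 9)]
4. C_y = 5  [C = 2·N−B = 2·(3, 7)−(4, 9)]
   so C = (2, 5)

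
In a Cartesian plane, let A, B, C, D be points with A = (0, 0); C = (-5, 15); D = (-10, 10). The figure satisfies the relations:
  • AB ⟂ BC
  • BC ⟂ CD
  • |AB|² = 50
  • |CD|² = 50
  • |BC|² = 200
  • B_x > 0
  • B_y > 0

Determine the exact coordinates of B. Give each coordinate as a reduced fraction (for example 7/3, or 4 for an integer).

1. B_x = 5  [[BC ⟂ CD ⇒ 5x+5y-50=0] ∩ [|B−(0, 0)|²=50]]
2. B_y = 5  [[BC ⟂ CD ⇒ 5x+5y-50=0] ∩ [|B−(0, 0)|²=50]]
   so B = (5, 5)

B = (5, 5)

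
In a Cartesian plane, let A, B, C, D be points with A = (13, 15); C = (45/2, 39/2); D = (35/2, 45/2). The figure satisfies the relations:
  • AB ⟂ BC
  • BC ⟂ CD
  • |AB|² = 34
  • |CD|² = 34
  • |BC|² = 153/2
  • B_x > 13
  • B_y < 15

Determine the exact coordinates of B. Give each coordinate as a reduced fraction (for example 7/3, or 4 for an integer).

1. B_x = 18  [[BC ⟂ CD ⇒ 5x-3y-54=0] ∩ [|B−(13, 15)|²=34]]
2. B_y = 12  [[BC ⟂ CD ⇒ 5x-3y-54=0] ∩ [|B−(13, 15)|²=34]]
   so B = (18, 12)

B = (18, 12)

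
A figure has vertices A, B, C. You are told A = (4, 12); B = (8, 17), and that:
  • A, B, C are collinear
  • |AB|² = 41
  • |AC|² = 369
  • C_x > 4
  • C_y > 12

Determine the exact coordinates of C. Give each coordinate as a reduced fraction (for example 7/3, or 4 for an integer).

1. C_x = 16  [[A, B, C are collinear ⇒ -5x+4y-28=0] ∩ [|C−(4, 12)|²=369]]
2. C_y = 27  [[A, B, C are collinear ⇒ -5x+4y-28=0] ∩ [|C−(4, 12)|²=369]]
   so C = (16, 27)

C = (16, 27)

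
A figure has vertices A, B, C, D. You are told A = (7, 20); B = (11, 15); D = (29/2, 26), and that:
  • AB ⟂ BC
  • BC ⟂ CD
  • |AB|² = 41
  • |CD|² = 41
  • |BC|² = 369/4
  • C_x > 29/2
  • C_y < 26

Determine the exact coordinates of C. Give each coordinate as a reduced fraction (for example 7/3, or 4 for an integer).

C = (37/2, 21)

1. C_x = 37/2  [[AB ⟂ BC ⇒ 4x-5y+31=0] ∩ [|C−(29/2, 26)|²=41]]
2. C_y = 21  [[AB ⟂ BC ⇒ 4x-5y+31=0] ∩ [|C−(29/2, 26)|²=41]]
   so C = (37/2, 21)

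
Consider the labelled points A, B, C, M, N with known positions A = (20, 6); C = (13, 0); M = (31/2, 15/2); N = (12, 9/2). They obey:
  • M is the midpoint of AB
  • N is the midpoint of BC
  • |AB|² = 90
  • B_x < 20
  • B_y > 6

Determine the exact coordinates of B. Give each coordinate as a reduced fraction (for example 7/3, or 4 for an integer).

1. B_x = 11  [B = 2·M−A = 2·(31/2, 15/2)−(20, 6)]
2. B_y = 9  [B = 2·M−A = 2·(31/2, 15/2)−(20, 6)]
   so B = (11, 9)

B = (11, 9)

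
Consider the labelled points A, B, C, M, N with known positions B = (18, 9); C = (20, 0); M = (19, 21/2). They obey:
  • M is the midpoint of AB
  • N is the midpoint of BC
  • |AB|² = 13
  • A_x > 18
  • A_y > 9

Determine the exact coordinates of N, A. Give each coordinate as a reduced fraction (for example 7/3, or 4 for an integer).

N = (19, 9/2)
A = (20, 12)

1. A_x = 20  [A = 2·M−B = 2·(19, 21/2)−(18, 9)]
2. A_y = 12  [A = 2·M−B = 2·(19, 21/2)−(18, 9)]
   so A = (20, 12)
3. N_x = 19  [2·N = B+C = (18, 9)+(20, 0)]
4. N_y = 9/2  [2·N = B+C = (18, 9)+(20, 0)]
   so N = (19, 9/2)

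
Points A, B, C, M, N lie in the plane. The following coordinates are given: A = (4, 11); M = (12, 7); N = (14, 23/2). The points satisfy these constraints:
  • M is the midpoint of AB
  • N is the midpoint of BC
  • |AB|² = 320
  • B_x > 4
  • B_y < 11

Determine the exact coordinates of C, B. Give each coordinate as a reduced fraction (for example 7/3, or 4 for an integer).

1. B_x = 20  [B = 2·M−A = 2·(12, 7)−(4, 11)]
2. B_y = 3  [B = 2·M−A = 2·(12, 7)−(4, 11)]
   so B = (20, 3)
3. C_x = 8  [C = 2·N−B = 2·(14, 23/2)−(20, 3)]
4. C_y = 20  [C = 2·N−B = 2·(14, 23/2)−(20, 3)]
   so C = (8, 20)

C = (8, 20)
B = (20, 3)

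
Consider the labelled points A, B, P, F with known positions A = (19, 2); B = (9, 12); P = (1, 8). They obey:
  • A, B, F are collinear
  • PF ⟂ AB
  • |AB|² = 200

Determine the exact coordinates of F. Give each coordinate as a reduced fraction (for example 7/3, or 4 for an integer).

F = (7, 14)

1. F_x = 7  [[A, B, F are collinear ⇒ -10x-10y+210=0] ∩ [PF ⟂ AB ⇒ -10x+10y-70=0]]
2. F_y = 14  [[A, B, F are collinear ⇒ -10x-10y+210=0] ∩ [PF ⟂ AB ⇒ -10x+10y-70=0]]
   so F = (7, 14)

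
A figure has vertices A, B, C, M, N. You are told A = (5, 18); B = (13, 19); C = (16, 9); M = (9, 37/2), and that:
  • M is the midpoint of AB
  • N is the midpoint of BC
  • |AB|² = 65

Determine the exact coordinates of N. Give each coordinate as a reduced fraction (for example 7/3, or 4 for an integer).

1. N_x = 29/2  [2·N = B+C = (13, 19)+(16, 9)]
2. N_y = 14  [2·N = B+C = (13, 19)+(16, 9)]
   so N = (29/2, 14)

N = (29/2, 14)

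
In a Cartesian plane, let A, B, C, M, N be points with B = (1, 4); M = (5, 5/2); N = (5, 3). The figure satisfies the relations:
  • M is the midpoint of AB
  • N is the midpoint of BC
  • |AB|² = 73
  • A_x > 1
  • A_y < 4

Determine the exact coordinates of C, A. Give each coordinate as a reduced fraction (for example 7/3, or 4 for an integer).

1. A_x = 9  [A = 2·M−B = 2·(5, 5/2)−(1, 4)]
2. A_y = 1  [A = 2·M−B = 2·(5, 5/2)−(1, 4)]
   so A = (9, 1)
3. C_x = 9  [C = 2·N−B = 2·(5, 3)−(1, 4)]
4. C_y = 2  [C = 2·N−B = 2·(5, 3)−(1, 4)]
   so C = (9, 2)

C = (9, 2)
A = (9, 1)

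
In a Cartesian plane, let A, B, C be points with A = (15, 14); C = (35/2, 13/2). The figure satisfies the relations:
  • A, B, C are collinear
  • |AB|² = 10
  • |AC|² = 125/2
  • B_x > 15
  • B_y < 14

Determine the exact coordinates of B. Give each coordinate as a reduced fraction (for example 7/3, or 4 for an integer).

B = (16, 11)

1. B_x = 16  [[A, B, C are collinear ⇒ -15/2x-5/2y+295/2=0] ∩ [|B−(15, 14)|²=10]]
2. B_y = 11  [[A, B, C are collinear ⇒ -15/2x-5/2y+295/2=0] ∩ [|B−(15, 14)|²=10]]
   so B = (16, 11)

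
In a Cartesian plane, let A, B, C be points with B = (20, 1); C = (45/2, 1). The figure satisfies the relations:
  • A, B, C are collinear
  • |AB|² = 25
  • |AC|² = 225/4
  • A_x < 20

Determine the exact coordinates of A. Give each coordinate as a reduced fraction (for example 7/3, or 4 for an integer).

A = (15, 1)

1. A_x = 15  [[A, B, C are collinear ⇒ 5/2y-5/2=0] ∩ [|A−(20, 1)|²=25]]
2. A_y = 1  [[A, B, C are collinear ⇒ 5/2y-5/2=0] ∩ [|A−(20, 1)|²=25]]
   so A = (15, 1)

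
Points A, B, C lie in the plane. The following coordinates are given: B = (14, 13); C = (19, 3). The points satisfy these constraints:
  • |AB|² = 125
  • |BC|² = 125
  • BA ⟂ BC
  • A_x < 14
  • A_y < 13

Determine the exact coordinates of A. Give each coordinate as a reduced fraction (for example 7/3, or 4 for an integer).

1. A_x = 4  [[BA ⟂ BC ⇒ 5x-10y+60=0] ∩ [|A−(14, 13)|²=125]]
2. A_y = 8  [[BA ⟂ BC ⇒ 5x-10y+60=0] ∩ [|A−(14, 13)|²=125]]
   so A = (4, 8)

A = (4, 8)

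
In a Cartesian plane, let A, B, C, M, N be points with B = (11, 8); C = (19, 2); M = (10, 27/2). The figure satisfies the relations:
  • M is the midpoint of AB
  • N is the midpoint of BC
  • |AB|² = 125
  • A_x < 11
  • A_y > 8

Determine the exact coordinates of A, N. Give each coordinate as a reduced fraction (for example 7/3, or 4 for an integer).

1. A_x = 9  [A = 2·M−B = 2·(10, 27/2)−(11, 8)]
2. A_y = 19  [A = 2·M−B = 2·(10, 27/2)−(11, 8)]
   so A = (9, 19)
3. N_x = 15  [2·N = B+C = (11, 8)+(19, 2)]
4. N_y = 5  [2·N = B+C = (11, 8)+(19, 2)]
   so N = (15, 5)

A = (9, 19)
N = (15, 5)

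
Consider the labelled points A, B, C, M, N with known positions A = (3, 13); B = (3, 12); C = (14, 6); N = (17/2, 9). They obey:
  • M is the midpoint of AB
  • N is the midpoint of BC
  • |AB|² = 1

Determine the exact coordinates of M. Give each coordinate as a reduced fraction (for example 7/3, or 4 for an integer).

M = (3, 25/2)

1. M_x = 3  [2·M = A+B = (3, 13)+(3, 12)]
2. M_y = 25/2  [2·M = A+B = (3, 13)+(3, 12)]
   so M = (3, 25/2)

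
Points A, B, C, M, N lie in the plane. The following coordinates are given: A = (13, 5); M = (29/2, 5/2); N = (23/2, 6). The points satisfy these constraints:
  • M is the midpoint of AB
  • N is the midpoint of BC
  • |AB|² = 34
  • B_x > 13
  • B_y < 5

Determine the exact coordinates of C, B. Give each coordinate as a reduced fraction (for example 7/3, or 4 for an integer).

C = (7, 12)
B = (16, 0)

1. B_x = 16  [B = 2·M−A = 2·(29/2, 5/2)−(13, 5)]
2. B_y = 0  [B = 2·M−A = 2·(29/2, 5/2)−(13, 5)]
   so B = (16, 0)
3. C_x = 7  [C = 2·N−B = 2·(23/2, 6)−(16, 0)]
4. C_y = 12  [C = 2·N−B = 2·(23/2, 6)−(16, 0)]
   so C = (7, 12)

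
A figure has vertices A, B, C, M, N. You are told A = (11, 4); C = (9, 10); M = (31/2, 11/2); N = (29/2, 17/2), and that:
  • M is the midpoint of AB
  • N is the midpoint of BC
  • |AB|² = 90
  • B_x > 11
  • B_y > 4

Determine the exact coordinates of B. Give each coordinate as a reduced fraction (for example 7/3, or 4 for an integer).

1. B_x = 20  [B = 2·M−A = 2·(31/2, 11/2)−(11, 4)]
2. B_y = 7  [B = 2·M−A = 2·(31/2, 11/2)−(11, 4)]
   so B = (20, 7)

B = (20, 7)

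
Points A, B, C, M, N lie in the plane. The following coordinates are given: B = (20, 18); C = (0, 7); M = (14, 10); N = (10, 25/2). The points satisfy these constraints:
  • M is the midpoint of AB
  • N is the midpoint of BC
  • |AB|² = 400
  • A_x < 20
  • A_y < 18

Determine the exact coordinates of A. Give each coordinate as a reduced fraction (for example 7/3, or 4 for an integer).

A = (8, 2)

1. A_x = 8  [A = 2·M−B = 2·(14, 10)−(20, 18)]
2. A_y = 2  [A = 2·M−B = 2·(14, 10)−(20, 18)]
   so A = (8, 2)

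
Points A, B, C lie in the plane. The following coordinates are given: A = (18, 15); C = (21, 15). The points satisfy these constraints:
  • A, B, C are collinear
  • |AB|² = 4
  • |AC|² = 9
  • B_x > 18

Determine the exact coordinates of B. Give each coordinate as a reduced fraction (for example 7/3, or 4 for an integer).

B = (20, 15)

1. B_x = 20  [[A, B, C are collinear ⇒ -3y+45=0] ∩ [|B−(18, 15)|²=4]]
2. B_y = 15  [[A, B, C are collinear ⇒ -3y+45=0] ∩ [|B−(18, 15)|²=4]]
   so B = (20, 15)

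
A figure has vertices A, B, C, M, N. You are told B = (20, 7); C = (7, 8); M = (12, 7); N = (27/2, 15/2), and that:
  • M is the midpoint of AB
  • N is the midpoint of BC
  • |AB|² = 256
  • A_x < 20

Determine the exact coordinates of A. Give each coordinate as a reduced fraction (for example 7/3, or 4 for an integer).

A = (4, 7)

1. A_x = 4  [A = 2·M−B = 2·(12, 7)−(20, 7)]
2. A_y = 7  [A = 2·M−B = 2·(12, 7)−(20, 7)]
   so A = (4, 7)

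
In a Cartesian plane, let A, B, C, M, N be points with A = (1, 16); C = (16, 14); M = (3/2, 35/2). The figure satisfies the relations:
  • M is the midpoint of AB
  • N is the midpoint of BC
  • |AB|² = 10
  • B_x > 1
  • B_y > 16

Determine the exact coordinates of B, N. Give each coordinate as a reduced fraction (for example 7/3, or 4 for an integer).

B = (2, 19)
N = (9, 33/2)

1. B_x = 2  [B = 2·M−A = 2·(3/2, 35/2)−(1, 16)]
2. B_y = 19  [B = 2·M−A = 2·(3/2, 35/2)−(1, 16)]
   so B = (2, 19)
3. N_x = 9  [2·N = B+C = (2, 19)+(16, 14)]
4. N_y = 33/2  [2·N = B+C = (2, 19)+(16, 14)]
   so N = (9, 33/2)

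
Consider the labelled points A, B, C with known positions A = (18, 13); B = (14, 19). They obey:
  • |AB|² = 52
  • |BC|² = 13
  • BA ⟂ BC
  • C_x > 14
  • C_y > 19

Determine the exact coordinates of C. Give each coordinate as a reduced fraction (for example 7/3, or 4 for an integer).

1. C_x = 17  [[BA ⟂ BC ⇒ 4x-6y+58=0] ∩ [|C−(14, 19)|²=13]]
2. C_y = 21  [[BA ⟂ BC ⇒ 4x-6y+58=0] ∩ [|C−(14, 19)|²=13]]
   so C = (17, 21)

C = (17, 21)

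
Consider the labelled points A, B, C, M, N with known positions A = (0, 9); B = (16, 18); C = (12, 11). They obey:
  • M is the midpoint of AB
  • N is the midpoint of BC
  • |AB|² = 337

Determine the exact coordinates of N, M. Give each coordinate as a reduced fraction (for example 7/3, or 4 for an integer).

N = (14, 29/2)
M = (8, 27/2)

1. M_x = 8  [2·M = A+B = (0, 9)+(16, 18)]
2. M_y = 27/2  [2·M = A+B = (0, 9)+(16, 18)]
   so M = (8, 27/2)
3. N_x = 14  [2·N = B+C = (16, 18)+(12, 11)]
4. N_y = 29/2  [2·N = B+C = (16, 18)+(12, 11)]
   so N = (14, 29/2)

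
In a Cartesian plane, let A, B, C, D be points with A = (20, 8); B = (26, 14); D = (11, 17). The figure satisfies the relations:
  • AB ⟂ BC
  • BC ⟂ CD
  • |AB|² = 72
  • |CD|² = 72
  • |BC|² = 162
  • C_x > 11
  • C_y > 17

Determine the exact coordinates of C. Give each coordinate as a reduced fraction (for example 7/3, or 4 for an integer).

C = (17, 23)

1. C_x = 17  [[AB ⟂ BC ⇒ 6x+6y-240=0] ∩ [|C−(11, 17)|²=72]]
2. C_y = 23  [[AB ⟂ BC ⇒ 6x+6y-240=0] ∩ [|C−(11, 17)|²=72]]
   so C = (17, 23)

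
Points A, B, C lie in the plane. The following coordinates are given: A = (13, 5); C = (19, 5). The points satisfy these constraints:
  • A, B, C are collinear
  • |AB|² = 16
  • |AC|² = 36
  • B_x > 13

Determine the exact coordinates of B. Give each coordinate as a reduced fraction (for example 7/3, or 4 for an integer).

B = (17, 5)

1. B_x = 17  [[A, B, C are collinear ⇒ -6y+30=0] ∩ [|B−(13, 5)|²=16]]
2. B_y = 5  [[A, B, C are collinear ⇒ -6y+30=0] ∩ [|B−(13, 5)|²=16]]
   so B = (17, 5)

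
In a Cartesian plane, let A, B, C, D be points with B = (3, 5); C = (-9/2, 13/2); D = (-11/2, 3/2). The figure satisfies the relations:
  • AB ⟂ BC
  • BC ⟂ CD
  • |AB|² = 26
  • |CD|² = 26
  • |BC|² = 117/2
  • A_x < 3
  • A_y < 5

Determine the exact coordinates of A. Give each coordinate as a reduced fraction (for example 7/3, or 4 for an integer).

A = (2, 0)

1. A_x = 2  [[AB ⟂ BC ⇒ 15/2x-3/2y-15=0] ∩ [|A−(3, 5)|²=26]]
2. A_y = 0  [[AB ⟂ BC ⇒ 15/2x-3/2y-15=0] ∩ [|A−(3, 5)|²=26]]
   so A = (2, 0)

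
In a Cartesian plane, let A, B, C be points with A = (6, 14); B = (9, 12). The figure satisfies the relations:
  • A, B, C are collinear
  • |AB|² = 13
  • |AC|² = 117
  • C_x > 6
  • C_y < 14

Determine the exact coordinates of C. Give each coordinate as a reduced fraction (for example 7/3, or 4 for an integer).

1. C_x = 15  [[A, B, C are collinear ⇒ 2x+3y-54=0] ∩ [|C−(6, 14)|²=117]]
2. C_y = 8  [[A, B, C are collinear ⇒ 2x+3y-54=0] ∩ [|C−(6, 14)|²=117]]
   so C = (15, 8)

C = (15, 8)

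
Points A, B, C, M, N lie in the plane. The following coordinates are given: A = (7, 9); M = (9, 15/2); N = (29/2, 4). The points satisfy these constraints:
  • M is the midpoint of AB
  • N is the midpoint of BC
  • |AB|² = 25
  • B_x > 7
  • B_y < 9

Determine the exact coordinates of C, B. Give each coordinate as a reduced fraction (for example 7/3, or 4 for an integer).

C = (18, 2)
B = (11, 6)

1. B_x = 11  [B = 2·M−A = 2·(9, 15/2)−(7, 9)]
2. B_y = 6  [B = 2·M−A = 2·(9, 15/2)−(7, 9)]
   so B = (11, 6)
3. C_x = 18  [C = 2·N−B = 2·(29/2, 4)−(11, 6)]
4. C_y = 2  [C = 2·N−B = 2·(29/2, 4)−(11, 6)]
   so C = (18, 2)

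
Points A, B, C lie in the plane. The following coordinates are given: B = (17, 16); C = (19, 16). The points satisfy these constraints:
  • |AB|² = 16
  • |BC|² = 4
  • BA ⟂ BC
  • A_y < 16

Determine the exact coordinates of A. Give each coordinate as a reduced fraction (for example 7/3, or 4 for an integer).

A = (17, 12)

1. A_x = 17  [[BA ⟂ BC ⇒ 2x-34=0] ∩ [|A−(17, 16)|²=16]]
2. A_y = 12  [[BA ⟂ BC ⇒ 2x-34=0] ∩ [|A−(17, 16)|²=16]]
   so A = (17, 12)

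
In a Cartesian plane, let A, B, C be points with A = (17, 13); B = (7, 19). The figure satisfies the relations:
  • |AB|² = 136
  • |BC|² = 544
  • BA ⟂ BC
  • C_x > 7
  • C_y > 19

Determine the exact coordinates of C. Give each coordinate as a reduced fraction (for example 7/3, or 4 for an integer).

C = (19, 39)

1. C_x = 19  [[BA ⟂ BC ⇒ 10x-6y+44=0] ∩ [|C−(7, 19)|²=544]]
2. C_y = 39  [[BA ⟂ BC ⇒ 10x-6y+44=0] ∩ [|C−(7, 19)|²=544]]
   so C = (19, 39)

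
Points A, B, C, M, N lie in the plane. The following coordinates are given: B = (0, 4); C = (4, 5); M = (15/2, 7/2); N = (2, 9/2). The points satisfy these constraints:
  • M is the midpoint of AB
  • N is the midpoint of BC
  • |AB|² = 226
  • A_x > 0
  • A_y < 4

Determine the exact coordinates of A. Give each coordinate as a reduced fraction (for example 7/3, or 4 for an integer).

1. A_x = 15  [A = 2·M−B = 2·(15/2, 7/2)−(0, 4)]
2. A_y = 3  [A = 2·M−B = 2·(15/2, 7/2)−(0, 4)]
   so A = (15, 3)

A = (15, 3)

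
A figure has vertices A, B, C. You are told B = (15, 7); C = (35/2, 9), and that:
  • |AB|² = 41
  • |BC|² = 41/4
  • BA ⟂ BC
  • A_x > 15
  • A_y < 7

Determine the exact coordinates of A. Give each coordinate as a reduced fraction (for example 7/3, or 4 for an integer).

1. A_x = 19  [[BA ⟂ BC ⇒ 5/2x+2y-103/2=0] ∩ [|A−(15, 7)|²=41]]
2. A_y = 2  [[BA ⟂ BC ⇒ 5/2x+2y-103/2=0] ∩ [|A−(15, 7)|²=41]]
   so A = (19, 2)

A = (19, 2)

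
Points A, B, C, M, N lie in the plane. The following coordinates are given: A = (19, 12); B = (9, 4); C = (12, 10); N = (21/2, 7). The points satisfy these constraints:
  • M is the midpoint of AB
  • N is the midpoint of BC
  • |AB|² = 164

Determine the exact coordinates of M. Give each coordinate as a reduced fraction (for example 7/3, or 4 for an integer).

1. M_x = 14  [2·M = A+B = (19, 12)+(9, 4)]
2. M_y = 8  [2·M = A+B = (19, 12)+(9, 4)]
   so M = (14, 8)

M = (14, 8)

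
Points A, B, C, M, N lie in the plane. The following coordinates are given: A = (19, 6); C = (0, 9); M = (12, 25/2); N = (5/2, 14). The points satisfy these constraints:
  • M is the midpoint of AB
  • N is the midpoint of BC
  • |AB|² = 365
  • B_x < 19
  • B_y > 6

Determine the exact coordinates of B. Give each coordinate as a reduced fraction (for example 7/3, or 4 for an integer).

B = (5, 19)

1. B_x = 5  [B = 2·M−A = 2·(12, 25/2)−(19, 6)]
2. B_y = 19  [B = 2·M−A = 2·(12, 25/2)−(19, 6)]
   so B = (5, 19)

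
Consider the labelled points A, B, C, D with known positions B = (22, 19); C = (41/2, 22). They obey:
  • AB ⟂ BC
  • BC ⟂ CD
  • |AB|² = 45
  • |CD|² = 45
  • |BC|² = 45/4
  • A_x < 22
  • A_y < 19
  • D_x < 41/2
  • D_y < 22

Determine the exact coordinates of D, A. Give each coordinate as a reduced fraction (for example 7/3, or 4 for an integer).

1. D_x = 29/2  [[BC ⟂ CD ⇒ -3/2x+3y-141/4=0] ∩ [|D−(41/2, 22)|²=45]]
2. D_y = 19  [[BC ⟂ CD ⇒ -3/2x+3y-141/4=0] ∩ [|D−(41/2, 22)|²=45]]
   so D = (29/2, 19)
3. A_x = 16  [[AB ⟂ BC ⇒ 3/2x-3y+24=0] ∩ [|A−(22, 19)|²=45]]
4. A_y = 16  [[AB ⟂ BC ⇒ 3/2x-3y+24=0] ∩ [|A−(22, 19)|²=45]]
   so A = (16, 16)

D = (29/2, 19)
A = (16, 16)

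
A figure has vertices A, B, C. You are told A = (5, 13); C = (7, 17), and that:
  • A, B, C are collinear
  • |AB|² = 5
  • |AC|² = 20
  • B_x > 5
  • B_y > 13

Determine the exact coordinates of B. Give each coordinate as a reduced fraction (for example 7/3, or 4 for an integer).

1. B_x = 6  [[A, B, C are collinear ⇒ 4x-2y+6=0] ∩ [|B−(5, 13)|²=5]]
2. B_y = 15  [[A, B, C are collinear ⇒ 4x-2y+6=0] ∩ [|B−(5, 13)|²=5]]
   so B = (6, 15)

B = (6, 15)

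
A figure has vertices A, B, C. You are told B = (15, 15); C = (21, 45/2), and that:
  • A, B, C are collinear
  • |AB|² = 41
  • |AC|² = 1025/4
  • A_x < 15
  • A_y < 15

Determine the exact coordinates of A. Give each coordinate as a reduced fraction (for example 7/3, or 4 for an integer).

A = (11, 10)

1. A_x = 11  [[A, B, C are collinear ⇒ -15/2x+6y+45/2=0] ∩ [|A−(15, 15)|²=41]]
2. A_y = 10  [[A, B, C are collinear ⇒ -15/2x+6y+45/2=0] ∩ [|A−(15, 15)|²=41]]
   so A = (11, 10)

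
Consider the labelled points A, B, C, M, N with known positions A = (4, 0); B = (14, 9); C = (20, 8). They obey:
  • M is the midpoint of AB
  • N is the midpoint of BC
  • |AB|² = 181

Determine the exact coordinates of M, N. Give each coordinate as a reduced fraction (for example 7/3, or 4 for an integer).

1. M_x = 9  [2·M = A+B = (4, 0)+(14, 9)]
2. M_y = 9/2  [2·M = A+B = (4, 0)+(14, 9)]
   so M = (9, 9/2)
3. N_x = 17  [2·N = B+C = (14, 9)+(20, 8)]
4. N_y = 17/2  [2·N = B+C = (14, 9)+(20, 8)]
   so N = (17, 17/2)

M = (9, 9/2)
N = (17, 17/2)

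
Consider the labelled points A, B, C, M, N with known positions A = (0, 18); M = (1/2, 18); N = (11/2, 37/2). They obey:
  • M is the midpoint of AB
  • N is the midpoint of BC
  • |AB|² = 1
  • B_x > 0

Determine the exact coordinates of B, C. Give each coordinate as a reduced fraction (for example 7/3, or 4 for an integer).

B = (1, 18)
C = (10, 19)

1. B_x = 1  [B = 2·M−A = 2·(1/2, 18)−(0, 18)]
2. B_y = 18  [B = 2·M−A = 2·(1/2, 18)−(0, 18)]
   so B = (1, 18)
3. C_x = 10  [C = 2·N−B = 2·(11/2, 37/2)−(1, 18)]
4. C_y = 19  [C = 2·N−B = 2·(11/2, 37/2)−(1, 18)]
   so C = (10, 19)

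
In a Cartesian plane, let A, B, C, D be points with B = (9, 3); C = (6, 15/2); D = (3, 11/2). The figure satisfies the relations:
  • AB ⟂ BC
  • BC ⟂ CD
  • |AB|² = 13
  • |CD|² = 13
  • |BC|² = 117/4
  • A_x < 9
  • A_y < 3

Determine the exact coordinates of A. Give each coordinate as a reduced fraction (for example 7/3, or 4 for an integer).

1. A_x = 6  [[AB ⟂ BC ⇒ 3x-9/2y-27/2=0] ∩ [|A−(9, 3)|²=13]]
2. A_y = 1  [[AB ⟂ BC ⇒ 3x-9/2y-27/2=0] ∩ [|A−(9, 3)|²=13]]
   so A = (6, 1)

A = (6, 1)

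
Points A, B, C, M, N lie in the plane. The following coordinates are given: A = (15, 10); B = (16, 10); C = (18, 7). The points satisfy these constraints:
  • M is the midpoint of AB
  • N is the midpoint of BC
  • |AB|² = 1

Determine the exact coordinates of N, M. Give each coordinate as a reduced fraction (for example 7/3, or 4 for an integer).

N = (17, 17/2)
M = (31/2, 10)

1. M_x = 31/2  [2·M = A+B = (15, 10)+(16, 10)]
2. M_y = 10  [2·M = A+B = (15, 10)+(16, 10)]
   so M = (31/2, 10)
3. N_x = 17  [2·N = B+C = (16, 10)+(18, 7)]
4. N_y = 17/2  [2·N = B+C = (16, 10)+(18, 7)]
   so N = (17, 17/2)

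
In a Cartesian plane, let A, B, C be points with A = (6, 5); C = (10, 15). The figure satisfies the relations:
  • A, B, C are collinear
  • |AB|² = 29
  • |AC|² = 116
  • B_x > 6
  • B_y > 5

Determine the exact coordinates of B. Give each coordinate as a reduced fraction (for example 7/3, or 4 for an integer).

1. B_x = 8  [[A, B, C are collinear ⇒ 10x-4y-40=0] ∩ [|B−(6, 5)|²=29]]
2. B_y = 10  [[A, B, C are collinear ⇒ 10x-4y-40=0] ∩ [|B−(6, 5)|²=29]]
   so B = (8, 10)

B = (8, 10)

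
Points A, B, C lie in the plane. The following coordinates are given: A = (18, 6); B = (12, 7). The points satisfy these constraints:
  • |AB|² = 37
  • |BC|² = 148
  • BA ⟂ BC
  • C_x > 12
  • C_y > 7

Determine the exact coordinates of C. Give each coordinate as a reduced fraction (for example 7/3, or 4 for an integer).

C = (14, 19)

1. C_x = 14  [[BA ⟂ BC ⇒ 6x-1y-65=0] ∩ [|C−(12, 7)|²=148]]
2. C_y = 19  [[BA ⟂ BC ⇒ 6x-1y-65=0] ∩ [|C−(12, 7)|²=148]]
   so C = (14, 19)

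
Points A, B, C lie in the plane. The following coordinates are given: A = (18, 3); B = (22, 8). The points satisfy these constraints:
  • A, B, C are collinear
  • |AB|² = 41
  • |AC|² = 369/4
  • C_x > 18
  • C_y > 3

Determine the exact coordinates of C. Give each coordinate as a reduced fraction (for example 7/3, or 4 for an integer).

C = (24, 21/2)

1. C_x = 24  [[A, B, C are collinear ⇒ -5x+4y+78=0] ∩ [|C−(18, 3)|²=369/4]]
2. C_y = 21/2  [[A, B, C are collinear ⇒ -5x+4y+78=0] ∩ [|C−(18, 3)|²=369/4]]
   so C = (24, 21/2)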